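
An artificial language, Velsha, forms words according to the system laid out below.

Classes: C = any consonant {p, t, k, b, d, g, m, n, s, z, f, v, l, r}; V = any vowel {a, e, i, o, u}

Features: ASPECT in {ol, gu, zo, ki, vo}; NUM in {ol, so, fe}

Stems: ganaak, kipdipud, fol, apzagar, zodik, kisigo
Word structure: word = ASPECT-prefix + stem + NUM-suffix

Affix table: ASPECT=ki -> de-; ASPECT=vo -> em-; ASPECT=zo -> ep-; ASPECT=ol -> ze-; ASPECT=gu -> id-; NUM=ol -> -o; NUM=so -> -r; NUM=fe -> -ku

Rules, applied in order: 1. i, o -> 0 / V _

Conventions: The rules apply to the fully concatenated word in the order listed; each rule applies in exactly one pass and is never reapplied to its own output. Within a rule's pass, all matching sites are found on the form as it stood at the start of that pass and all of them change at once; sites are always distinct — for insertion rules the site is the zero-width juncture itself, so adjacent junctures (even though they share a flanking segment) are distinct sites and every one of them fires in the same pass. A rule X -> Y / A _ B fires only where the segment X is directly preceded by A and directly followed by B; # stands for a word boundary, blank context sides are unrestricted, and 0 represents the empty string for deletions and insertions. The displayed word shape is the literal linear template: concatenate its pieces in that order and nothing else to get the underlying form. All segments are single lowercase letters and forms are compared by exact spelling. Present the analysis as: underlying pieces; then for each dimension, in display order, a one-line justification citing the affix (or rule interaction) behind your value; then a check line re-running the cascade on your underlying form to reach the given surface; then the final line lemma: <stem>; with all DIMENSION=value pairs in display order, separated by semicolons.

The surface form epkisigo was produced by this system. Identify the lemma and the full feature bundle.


underlying: ep-kisigo-o
ASPECT=zo - signalled by the affix ep-
NUM=ol - signalled by the affix -o
check: epkisigoo -> epkisigo
lemma: kisigo; ASPECT=zo; NUM=ol


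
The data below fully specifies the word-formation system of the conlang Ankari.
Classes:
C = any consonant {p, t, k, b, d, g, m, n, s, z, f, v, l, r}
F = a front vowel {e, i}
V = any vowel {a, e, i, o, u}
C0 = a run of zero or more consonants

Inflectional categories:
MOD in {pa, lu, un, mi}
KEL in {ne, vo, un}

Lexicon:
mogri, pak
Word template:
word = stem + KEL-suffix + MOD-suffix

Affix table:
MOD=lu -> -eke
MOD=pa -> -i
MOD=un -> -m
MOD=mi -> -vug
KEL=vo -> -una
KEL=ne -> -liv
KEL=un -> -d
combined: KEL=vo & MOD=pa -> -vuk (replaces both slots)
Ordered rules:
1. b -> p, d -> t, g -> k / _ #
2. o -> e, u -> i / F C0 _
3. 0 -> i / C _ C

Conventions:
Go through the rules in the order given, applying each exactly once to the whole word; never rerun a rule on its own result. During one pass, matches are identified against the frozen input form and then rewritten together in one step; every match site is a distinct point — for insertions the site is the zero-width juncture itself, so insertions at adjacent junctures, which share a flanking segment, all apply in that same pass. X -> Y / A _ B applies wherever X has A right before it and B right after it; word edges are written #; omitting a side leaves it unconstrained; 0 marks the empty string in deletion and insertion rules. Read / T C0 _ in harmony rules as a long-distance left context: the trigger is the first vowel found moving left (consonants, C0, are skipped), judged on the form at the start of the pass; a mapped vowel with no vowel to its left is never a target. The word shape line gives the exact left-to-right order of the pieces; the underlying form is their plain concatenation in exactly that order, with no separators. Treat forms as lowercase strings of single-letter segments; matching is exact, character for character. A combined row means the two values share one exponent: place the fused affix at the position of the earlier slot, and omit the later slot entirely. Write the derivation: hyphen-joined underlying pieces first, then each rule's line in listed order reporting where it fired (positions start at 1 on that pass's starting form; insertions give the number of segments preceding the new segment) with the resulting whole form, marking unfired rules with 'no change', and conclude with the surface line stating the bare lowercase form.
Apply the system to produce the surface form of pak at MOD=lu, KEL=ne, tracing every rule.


underlying: pak-liv-eke
1. b -> p, d -> t, g -> k / _ #: no change
2. o -> e, u -> i / F C0 _: no change
3. 0 -> i / C _ C: inserts after position(s) 3: pakiliveke
surface: pakiliveke


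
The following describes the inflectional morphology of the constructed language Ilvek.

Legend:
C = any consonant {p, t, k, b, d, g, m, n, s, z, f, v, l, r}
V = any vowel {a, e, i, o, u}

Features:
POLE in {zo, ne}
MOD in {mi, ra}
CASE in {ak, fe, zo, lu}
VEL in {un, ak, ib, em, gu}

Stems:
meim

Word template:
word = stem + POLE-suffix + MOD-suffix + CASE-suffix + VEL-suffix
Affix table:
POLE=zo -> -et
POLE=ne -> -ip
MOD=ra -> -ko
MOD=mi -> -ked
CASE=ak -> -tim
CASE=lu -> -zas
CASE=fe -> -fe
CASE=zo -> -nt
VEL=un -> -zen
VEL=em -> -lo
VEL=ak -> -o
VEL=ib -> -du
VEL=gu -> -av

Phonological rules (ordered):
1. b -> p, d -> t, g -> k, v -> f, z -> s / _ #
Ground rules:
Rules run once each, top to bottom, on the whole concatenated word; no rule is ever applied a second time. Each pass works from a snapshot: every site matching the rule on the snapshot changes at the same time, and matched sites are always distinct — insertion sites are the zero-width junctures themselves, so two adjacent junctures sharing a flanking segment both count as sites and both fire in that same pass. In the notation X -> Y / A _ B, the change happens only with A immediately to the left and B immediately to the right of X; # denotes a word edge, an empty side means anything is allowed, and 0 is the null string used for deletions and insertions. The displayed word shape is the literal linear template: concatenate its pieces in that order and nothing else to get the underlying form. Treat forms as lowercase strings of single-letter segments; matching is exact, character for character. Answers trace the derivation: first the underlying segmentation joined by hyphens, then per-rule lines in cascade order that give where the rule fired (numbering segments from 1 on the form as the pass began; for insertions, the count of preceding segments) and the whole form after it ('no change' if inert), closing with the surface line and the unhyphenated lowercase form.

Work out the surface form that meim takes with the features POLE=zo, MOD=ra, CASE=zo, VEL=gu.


underlying: meim-et-ko-nt-av
1. b -> p, d -> t, g -> k, v -> f, z -> s / _ #: fires at position(s) 12: meimetkontaf
surface: meimetkontaf


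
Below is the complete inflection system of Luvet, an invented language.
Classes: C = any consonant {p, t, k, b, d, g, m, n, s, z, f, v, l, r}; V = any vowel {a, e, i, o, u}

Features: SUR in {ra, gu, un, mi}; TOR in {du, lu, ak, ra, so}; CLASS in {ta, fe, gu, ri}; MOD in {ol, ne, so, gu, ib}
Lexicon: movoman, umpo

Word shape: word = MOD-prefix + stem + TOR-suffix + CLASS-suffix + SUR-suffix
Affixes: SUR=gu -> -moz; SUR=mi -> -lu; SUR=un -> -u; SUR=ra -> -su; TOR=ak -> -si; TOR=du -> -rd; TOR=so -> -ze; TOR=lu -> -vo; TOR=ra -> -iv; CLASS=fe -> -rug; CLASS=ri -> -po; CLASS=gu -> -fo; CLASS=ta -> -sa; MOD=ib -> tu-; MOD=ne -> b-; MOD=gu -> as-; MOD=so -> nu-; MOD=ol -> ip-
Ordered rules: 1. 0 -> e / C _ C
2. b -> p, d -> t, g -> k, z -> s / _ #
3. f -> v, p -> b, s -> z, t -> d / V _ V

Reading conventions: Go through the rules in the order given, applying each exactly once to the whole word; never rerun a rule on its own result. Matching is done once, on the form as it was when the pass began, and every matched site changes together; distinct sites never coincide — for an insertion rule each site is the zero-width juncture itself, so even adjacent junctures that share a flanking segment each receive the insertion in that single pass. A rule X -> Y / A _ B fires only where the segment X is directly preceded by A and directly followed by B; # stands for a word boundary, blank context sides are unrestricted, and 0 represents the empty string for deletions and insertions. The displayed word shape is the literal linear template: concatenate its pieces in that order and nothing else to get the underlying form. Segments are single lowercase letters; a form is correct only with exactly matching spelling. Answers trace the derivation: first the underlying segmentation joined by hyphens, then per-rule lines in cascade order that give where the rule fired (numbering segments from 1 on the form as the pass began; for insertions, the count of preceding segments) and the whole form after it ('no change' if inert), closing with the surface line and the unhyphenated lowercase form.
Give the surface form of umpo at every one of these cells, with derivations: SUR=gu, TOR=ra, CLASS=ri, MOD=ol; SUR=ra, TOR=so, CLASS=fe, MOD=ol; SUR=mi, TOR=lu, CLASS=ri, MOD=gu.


cell SUR=gu, TOR=ra, CLASS=ri, MOD=ol:
underlying: ip-umpo-iv-po-moz
1. 0 -> e / C _ C: inserts after position(s) 4, 8: ipumepoivepomoz
2. b -> p, d -> t, g -> k, z -> s / _ #: fires at position(s) 15: ipumepoivepomos
3. f -> v, p -> b, s -> z, t -> d / V _ V: fires at position(s) 2, 6, 11: ibumeboivebomos
surface: ibumeboivebomos

cell SUR=ra, TOR=so, CLASS=fe, MOD=ol:
underlying: ip-umpo-ze-rug-su
1. 0 -> e / C _ C: inserts after position(s) 4, 11: ipumepozerugesu
2. b -> p, d -> t, g -> k, z -> s / _ #: no change
3. f -> v, p -> b, s -> z, t -> d / V _ V: fires at position(s) 2, 6, 14: ibumebozerugezu
surface: ibumebozerugezu

cell SUR=mi, TOR=lu, CLASS=ri, MOD=gu:
underlying: as-umpo-vo-po-lu
1. 0 -> e / C _ C: inserts after position(s) 4: asumepovopolu
2. b -> p, d -> t, g -> k, z -> s / _ #: no change
3. f -> v, p -> b, s -> z, t -> d / V _ V: fires at position(s) 2, 6, 10: azumebovobolu
surface: azumebovobolu


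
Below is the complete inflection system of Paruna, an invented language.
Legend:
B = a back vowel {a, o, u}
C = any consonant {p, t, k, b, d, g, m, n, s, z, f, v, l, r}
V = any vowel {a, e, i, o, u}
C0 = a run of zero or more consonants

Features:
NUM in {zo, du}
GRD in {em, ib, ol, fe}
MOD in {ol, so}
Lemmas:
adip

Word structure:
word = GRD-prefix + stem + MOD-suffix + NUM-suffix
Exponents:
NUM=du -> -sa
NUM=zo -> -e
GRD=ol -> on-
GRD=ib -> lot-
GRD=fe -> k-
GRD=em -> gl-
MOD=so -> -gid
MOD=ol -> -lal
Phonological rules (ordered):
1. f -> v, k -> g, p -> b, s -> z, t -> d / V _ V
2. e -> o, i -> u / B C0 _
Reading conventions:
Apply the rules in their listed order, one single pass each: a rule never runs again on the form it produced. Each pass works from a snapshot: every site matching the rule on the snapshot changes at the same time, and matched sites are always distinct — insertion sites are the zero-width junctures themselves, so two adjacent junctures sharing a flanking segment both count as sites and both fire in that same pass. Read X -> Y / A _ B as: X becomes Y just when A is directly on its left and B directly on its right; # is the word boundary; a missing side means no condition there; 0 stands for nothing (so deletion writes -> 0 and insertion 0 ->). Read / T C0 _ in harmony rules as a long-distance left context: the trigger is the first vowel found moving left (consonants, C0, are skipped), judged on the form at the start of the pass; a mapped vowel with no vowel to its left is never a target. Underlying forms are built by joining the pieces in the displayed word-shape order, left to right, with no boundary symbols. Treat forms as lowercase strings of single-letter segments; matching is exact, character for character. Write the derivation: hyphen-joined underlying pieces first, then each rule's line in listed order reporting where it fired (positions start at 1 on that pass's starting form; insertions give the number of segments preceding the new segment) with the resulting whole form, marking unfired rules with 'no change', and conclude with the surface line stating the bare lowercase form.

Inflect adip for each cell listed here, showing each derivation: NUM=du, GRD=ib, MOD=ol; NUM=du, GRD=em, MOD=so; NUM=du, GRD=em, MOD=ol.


cell NUM=du, GRD=ib, MOD=ol:
underlying: lot-adip-lal-sa
1. f -> v, k -> g, p -> b, s -> z, t -> d / V _ V: fires at position(s) 3: lodadiplalsa
2. e -> o, i -> u / B C0 _: fires at position(s) 6: lodaduplalsa
surface: lodaduplalsa

cell NUM=du, GRD=em, MOD=so:
underlying: gl-adip-gid-sa
1. f -> v, k -> g, p -> b, s -> z, t -> d / V _ V: no change
2. e -> o, i -> u / B C0 _: fires at position(s) 5: gladupgidsa
surface: gladupgidsa

cell NUM=du, GRD=em, MOD=ol:
underlying: gl-adip-lal-sa
1. f -> v, k -> g, p -> b, s -> z, t -> d / V _ V: no change
2. e -> o, i -> u / B C0 _: fires at position(s) 5: gladuplalsa
surface: gladuplalsa


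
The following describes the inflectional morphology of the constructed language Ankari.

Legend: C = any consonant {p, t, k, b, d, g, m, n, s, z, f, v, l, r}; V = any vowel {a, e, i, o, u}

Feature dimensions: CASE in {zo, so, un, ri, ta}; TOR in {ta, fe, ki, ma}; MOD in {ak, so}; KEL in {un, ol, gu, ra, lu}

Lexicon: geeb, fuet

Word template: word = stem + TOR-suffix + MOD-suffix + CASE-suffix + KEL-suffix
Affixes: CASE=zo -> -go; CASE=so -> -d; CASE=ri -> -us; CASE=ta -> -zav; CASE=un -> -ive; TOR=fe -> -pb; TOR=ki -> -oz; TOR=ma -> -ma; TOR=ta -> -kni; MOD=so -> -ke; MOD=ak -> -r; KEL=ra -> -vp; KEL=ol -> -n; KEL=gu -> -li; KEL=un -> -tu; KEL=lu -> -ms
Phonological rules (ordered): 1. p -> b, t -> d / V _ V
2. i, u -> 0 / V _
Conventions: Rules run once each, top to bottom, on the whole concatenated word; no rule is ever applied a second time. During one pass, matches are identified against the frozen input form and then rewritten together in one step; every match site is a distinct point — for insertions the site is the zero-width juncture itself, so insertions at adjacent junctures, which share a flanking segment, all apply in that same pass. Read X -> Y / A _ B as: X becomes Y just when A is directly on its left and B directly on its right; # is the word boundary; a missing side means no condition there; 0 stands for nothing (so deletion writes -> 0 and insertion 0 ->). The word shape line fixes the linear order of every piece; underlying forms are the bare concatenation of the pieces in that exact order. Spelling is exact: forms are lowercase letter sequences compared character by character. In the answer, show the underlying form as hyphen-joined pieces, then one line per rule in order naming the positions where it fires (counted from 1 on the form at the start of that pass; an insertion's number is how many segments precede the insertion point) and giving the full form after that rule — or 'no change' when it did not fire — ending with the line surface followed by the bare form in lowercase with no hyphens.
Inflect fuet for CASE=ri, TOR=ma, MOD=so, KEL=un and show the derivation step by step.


underlying: fuet-ma-ke-us-tu
1. p -> b, t -> d / V _ V: no change
2. i, u -> 0 / V _: fires at position(s) 9: fuetmakestu
surface: fuetmakestu


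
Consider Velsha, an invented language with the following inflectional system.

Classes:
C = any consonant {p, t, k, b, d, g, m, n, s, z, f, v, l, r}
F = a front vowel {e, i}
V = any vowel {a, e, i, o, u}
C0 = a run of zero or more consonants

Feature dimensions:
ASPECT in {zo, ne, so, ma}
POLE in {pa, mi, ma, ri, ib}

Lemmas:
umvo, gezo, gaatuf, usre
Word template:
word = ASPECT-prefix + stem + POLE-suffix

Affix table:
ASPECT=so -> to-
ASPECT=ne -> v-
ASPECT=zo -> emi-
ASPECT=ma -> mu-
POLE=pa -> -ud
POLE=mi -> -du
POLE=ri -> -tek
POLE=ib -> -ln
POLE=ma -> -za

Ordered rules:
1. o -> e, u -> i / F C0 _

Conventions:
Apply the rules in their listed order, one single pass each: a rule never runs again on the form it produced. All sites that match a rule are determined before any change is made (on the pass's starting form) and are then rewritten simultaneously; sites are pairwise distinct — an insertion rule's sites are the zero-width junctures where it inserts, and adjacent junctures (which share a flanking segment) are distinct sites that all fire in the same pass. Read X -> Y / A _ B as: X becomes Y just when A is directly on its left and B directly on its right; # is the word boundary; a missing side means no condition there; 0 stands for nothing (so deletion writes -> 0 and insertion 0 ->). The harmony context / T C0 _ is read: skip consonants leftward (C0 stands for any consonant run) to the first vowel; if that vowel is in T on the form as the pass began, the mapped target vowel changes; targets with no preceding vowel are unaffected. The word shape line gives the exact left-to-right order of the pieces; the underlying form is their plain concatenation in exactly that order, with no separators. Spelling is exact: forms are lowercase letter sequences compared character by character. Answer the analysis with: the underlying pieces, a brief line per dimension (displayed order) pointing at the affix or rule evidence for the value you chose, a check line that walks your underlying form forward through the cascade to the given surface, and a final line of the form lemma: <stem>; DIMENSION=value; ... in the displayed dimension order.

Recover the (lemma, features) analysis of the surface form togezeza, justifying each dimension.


underlying: to-gezo-za
ASPECT=so - signalled by the affix to-
POLE=ma - signalled by the affix -za
check: togezoza -> togezeza
lemma: gezo; ASPECT=so; POLE=ma


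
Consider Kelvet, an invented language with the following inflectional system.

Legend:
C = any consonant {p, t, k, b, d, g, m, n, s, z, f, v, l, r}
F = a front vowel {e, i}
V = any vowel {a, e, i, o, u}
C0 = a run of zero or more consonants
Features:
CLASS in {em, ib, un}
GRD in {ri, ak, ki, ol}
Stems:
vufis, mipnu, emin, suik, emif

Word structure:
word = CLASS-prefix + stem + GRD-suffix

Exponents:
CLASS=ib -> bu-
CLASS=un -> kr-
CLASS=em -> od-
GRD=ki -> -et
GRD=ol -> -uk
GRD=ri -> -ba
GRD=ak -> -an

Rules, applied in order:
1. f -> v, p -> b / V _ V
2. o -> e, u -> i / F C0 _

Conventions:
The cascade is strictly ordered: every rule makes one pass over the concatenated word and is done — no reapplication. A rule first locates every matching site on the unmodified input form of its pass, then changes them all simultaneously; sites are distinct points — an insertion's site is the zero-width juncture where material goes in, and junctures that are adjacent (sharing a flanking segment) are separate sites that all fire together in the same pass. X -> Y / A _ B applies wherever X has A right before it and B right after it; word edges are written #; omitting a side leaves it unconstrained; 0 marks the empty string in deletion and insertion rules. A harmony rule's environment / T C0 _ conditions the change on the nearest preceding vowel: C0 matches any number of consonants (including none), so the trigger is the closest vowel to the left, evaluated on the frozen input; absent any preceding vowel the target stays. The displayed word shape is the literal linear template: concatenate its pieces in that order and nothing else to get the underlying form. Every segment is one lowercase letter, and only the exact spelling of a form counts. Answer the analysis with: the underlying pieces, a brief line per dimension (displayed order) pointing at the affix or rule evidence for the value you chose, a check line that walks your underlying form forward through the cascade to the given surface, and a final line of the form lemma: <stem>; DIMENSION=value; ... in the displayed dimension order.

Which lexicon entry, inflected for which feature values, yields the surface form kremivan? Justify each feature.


underlying: kr-emif-an
CLASS=un - signalled by the affix kr-
GRD=ak - signalled by the affix -an
check: kremifan -> kremivan -> kremivan
lemma: emif; CLASS=un; GRD=ak


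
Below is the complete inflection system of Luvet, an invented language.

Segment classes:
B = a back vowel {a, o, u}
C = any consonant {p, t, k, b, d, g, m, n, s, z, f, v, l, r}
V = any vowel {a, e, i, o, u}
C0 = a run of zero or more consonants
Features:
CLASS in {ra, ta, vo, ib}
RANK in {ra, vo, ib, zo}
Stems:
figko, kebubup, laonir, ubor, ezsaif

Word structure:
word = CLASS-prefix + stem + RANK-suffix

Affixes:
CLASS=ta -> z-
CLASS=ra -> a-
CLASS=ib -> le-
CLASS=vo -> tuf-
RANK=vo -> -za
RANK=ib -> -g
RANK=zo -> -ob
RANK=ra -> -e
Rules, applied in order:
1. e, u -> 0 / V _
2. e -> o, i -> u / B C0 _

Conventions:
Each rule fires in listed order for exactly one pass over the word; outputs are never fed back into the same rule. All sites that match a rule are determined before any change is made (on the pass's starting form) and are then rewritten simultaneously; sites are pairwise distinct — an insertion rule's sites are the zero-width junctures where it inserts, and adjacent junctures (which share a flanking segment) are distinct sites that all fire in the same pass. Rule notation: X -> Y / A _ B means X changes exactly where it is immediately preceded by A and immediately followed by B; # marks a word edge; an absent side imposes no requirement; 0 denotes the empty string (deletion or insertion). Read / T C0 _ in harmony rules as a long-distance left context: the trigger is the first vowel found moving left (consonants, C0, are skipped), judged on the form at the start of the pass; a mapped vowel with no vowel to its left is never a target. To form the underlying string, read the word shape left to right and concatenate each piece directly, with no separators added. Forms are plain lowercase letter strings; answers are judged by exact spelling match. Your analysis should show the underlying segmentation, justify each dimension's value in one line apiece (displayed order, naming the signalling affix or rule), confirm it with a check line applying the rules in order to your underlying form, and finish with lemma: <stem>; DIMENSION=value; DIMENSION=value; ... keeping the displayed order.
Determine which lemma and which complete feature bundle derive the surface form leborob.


underlying: le-ubor-ob
CLASS=ib - signalled by the affix le-
RANK=zo - signalled by the affix -ob
check: leuborob -> leborob -> leborob
lemma: ubor; CLASS=ib; RANK=zo


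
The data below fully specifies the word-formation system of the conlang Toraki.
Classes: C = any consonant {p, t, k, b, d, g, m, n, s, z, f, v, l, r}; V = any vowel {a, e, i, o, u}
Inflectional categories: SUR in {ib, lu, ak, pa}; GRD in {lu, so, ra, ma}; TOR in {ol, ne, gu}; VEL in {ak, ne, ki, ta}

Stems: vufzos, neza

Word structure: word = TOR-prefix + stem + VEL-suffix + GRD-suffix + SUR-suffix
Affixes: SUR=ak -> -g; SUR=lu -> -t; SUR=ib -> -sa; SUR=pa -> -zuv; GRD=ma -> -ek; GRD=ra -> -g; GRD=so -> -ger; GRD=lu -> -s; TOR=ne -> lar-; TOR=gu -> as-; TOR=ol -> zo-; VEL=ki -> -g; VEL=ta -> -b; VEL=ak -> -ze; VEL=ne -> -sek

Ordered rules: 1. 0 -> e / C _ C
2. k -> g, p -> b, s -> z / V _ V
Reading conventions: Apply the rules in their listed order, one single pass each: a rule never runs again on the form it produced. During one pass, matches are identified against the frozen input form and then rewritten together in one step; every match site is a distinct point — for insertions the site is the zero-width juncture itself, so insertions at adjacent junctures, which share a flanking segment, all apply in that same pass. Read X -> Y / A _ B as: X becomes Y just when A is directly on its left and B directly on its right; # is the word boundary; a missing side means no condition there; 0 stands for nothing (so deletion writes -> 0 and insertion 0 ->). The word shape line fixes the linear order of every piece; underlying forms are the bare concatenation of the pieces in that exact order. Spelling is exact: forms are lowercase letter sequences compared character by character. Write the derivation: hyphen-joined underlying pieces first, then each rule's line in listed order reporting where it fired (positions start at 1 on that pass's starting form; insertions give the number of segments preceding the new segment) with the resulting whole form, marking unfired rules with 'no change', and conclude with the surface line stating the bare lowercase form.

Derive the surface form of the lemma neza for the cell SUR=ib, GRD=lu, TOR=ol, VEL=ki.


underlying: zo-neza-g-s-sa
1. 0 -> e / C _ C: inserts after position(s) 7, 8: zonezagesesa
2. k -> g, p -> b, s -> z / V _ V: fires at position(s) 9, 11: zonezagezeza
surface: zonezagezeza


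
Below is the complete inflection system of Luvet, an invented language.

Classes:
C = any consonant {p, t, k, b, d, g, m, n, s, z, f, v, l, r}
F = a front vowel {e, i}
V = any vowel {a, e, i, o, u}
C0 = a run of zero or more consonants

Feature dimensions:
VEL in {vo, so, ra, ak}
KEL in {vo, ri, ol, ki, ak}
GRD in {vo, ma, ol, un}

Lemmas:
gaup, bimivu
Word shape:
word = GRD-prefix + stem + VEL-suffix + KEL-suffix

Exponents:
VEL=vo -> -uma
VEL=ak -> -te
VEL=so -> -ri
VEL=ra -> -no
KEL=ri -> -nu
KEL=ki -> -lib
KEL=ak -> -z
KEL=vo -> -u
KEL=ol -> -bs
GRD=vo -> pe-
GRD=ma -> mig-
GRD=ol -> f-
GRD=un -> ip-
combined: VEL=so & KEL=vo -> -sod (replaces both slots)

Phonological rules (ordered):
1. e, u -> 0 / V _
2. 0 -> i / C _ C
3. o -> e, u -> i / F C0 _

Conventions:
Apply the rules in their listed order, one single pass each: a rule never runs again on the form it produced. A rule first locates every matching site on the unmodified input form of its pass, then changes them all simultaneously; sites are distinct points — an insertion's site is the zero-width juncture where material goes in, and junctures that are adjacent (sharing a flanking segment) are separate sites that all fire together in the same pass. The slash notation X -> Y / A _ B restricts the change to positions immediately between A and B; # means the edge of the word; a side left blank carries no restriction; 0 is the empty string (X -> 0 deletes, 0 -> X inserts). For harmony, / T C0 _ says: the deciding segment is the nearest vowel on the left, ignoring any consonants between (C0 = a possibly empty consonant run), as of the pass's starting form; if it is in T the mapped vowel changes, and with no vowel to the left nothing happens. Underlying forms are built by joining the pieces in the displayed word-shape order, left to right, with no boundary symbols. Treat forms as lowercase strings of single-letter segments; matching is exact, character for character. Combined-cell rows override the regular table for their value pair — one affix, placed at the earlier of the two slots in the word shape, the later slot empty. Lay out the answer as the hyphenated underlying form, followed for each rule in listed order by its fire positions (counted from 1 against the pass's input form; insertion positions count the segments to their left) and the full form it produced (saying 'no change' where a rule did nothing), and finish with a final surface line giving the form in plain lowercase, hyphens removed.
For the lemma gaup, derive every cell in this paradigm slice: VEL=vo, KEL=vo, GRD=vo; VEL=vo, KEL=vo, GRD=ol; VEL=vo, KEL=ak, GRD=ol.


cell VEL=vo, KEL=vo, GRD=vo:
underlying: pe-gaup-uma-u
1. e, u -> 0 / V _: fires at position(s) 5, 10: pegapuma
2. 0 -> i / C _ C: no change
3. o -> e, u -> i / F C0 _: no change
surface: pegapuma

cell VEL=vo, KEL=vo, GRD=ol:
underlying: f-gaup-uma-u
1. e, u -> 0 / V _: fires at position(s) 4, 9: fgapuma
2. 0 -> i / C _ C: inserts after position(s) 1: figapuma
3. o -> e, u -> i / F C0 _: no change
surface: figapuma

cell VEL=vo, KEL=ak, GRD=ol:
underlying: f-gaup-uma-z
1. e, u -> 0 / V _: fires at position(s) 4: fgapumaz
2. 0 -> i / C _ C: inserts after position(s) 1: figapumaz
3. o -> e, u -> i / F C0 _: no change
surface: figapumaz


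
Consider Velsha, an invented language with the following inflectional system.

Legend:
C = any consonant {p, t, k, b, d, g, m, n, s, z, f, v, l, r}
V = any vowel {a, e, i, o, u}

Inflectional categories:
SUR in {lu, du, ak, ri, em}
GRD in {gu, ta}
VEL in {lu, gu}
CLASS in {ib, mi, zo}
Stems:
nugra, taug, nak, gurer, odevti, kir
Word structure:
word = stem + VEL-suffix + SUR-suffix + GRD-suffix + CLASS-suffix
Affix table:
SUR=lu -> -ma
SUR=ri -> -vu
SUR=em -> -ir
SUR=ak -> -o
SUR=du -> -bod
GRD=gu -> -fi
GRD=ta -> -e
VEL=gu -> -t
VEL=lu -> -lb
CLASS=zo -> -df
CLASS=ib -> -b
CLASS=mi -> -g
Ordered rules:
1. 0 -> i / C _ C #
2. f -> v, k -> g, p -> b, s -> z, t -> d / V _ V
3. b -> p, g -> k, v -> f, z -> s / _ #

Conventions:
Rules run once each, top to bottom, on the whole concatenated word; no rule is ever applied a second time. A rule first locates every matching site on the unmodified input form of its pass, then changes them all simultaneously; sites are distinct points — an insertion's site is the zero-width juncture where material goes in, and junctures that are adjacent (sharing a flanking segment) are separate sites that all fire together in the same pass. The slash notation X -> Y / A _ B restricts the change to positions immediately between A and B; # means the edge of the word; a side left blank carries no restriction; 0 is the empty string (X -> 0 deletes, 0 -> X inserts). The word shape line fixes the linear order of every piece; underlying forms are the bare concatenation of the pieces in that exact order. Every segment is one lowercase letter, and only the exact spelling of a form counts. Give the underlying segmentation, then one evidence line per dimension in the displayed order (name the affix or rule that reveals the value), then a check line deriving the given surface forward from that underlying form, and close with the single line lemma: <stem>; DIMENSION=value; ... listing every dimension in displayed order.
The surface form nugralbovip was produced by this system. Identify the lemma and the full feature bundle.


underlying: nugra-lb-o-fi-b
SUR=ak - signalled by the affix -o
GRD=gu - signalled by the affix -fi
VEL=lu - signalled by the affix -lb
CLASS=ib - signalled by the affix -b
check: nugralbofib -> nugralbofib -> nugralbovib -> nugralbovip
lemma: nugra; SUR=ak; GRD=gu; VEL=lu; CLASS=ib


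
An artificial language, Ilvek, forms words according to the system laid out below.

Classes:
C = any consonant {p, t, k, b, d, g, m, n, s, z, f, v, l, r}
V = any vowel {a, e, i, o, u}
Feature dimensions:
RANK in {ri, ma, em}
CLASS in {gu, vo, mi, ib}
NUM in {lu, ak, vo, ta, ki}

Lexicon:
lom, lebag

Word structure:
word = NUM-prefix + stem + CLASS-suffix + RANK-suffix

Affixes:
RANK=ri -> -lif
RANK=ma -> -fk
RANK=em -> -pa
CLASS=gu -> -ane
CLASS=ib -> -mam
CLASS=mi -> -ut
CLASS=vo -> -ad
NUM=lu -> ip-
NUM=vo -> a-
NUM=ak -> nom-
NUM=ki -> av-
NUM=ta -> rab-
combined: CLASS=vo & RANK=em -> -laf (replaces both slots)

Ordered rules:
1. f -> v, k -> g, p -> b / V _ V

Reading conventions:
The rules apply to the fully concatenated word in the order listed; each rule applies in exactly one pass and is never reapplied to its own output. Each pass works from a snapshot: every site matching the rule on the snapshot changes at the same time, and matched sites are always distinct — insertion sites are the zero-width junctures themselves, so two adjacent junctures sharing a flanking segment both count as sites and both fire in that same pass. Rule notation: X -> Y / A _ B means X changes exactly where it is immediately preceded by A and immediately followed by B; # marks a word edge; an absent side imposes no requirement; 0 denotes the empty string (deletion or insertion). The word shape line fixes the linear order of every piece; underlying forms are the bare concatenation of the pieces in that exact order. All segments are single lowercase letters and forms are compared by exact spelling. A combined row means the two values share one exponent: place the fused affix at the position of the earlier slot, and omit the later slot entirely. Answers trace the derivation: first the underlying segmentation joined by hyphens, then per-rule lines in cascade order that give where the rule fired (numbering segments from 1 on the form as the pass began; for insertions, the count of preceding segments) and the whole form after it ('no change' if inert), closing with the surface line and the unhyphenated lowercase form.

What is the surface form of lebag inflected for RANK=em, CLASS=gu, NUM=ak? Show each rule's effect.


underlying: nom-lebag-ane-pa
1. f -> v, k -> g, p -> b / V _ V: fires at position(s) 12: nomlebaganeba
surface: nomlebaganeba


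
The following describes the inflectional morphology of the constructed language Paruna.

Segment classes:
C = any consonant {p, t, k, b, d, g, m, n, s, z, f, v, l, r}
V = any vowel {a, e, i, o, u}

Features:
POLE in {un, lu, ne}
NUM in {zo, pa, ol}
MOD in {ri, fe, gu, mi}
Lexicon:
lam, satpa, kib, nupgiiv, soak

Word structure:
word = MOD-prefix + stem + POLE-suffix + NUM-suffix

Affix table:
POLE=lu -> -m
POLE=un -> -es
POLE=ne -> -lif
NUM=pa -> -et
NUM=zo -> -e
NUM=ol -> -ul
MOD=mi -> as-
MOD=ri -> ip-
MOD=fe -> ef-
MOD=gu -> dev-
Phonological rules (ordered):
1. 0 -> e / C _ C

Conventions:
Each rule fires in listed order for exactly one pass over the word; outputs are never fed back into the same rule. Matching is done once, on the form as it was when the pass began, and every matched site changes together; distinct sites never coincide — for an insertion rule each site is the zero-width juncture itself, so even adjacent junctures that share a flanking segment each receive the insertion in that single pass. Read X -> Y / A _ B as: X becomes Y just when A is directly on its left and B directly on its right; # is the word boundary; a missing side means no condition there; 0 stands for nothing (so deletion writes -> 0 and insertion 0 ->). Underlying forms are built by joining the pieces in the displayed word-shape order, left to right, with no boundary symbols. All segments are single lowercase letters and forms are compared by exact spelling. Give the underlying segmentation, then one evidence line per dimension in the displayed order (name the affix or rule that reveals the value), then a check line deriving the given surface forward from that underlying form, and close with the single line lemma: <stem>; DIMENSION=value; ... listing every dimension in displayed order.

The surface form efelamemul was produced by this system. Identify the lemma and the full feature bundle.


underlying: ef-lam-m-ul
POLE=lu - signalled by the affix -m
NUM=ol - signalled by the affix -ul
MOD=fe - signalled by the affix ef-
check: eflammul -> efelamemul
lemma: lam; POLE=lu; NUM=ol; MOD=fe


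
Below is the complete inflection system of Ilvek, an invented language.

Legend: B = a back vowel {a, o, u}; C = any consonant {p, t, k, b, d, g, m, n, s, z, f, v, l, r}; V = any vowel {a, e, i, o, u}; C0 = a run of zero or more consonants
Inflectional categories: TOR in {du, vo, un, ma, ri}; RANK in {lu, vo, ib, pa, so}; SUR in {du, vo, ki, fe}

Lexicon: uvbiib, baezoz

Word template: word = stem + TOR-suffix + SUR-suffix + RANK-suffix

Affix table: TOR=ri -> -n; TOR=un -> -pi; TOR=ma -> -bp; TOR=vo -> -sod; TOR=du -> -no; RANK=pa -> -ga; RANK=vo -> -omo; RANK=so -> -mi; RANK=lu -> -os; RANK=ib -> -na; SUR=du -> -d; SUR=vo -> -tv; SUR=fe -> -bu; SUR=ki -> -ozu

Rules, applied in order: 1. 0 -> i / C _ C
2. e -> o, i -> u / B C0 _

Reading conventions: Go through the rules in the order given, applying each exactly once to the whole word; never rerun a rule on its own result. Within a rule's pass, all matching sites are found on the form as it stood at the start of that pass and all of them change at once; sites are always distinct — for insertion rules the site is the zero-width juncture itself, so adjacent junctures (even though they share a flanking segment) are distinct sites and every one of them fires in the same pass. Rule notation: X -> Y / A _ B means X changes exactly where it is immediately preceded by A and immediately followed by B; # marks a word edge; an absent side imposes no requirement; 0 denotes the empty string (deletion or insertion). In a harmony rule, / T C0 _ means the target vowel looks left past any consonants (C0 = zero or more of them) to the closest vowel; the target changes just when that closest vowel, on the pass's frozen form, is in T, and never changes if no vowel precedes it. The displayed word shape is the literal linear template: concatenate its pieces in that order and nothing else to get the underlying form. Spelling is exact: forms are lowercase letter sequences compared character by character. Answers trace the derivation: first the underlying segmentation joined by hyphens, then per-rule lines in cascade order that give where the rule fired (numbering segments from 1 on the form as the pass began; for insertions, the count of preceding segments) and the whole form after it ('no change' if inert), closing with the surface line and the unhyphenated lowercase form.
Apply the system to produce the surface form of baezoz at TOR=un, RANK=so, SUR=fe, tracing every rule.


underlying: baezoz-pi-bu-mi
1. 0 -> i / C _ C: inserts after position(s) 6: baezozipibumi
2. e -> o, i -> u / B C0 _: fires at position(s) 3, 7, 13: baozozupibumu
surface: baozozupibumu


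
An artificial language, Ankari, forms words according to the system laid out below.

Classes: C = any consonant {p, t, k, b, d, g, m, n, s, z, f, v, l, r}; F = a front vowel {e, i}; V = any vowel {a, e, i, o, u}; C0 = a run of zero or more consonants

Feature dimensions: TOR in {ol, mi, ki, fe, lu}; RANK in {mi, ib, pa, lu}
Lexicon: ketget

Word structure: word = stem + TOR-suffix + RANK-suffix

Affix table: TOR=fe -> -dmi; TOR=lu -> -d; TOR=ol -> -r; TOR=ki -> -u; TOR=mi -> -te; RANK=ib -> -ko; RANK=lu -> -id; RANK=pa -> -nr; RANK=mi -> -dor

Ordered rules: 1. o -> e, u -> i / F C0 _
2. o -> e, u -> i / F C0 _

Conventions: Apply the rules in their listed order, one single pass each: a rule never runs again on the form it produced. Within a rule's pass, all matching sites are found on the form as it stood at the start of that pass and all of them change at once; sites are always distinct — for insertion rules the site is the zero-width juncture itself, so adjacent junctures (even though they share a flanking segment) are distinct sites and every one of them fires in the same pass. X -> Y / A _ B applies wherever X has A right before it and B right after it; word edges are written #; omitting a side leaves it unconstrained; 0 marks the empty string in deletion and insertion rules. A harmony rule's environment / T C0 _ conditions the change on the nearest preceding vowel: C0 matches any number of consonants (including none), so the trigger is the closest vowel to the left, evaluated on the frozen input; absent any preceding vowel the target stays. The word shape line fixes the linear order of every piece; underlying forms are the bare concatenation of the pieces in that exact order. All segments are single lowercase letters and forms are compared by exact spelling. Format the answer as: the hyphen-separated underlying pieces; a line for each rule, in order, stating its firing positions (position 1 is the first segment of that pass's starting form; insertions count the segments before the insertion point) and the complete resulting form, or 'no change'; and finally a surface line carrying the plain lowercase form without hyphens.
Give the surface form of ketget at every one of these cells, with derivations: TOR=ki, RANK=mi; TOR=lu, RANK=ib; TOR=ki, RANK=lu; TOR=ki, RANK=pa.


cell TOR=ki, RANK=mi:
underlying: ketget-u-dor
1. o -> e, u -> i / F C0 _: fires at position(s) 7: ketgetidor
2. o -> e, u -> i / F C0 _: fires at position(s) 9: ketgetider
surface: ketgetider

cell TOR=lu, RANK=ib:
underlying: ketget-d-ko
1. o -> e, u -> i / F C0 _: fires at position(s) 9: ketgetdke
2. o -> e, u -> i / F C0 _: no change
surface: ketgetdke

cell TOR=ki, RANK=lu:
underlying: ketget-u-id
1. o -> e, u -> i / F C0 _: fires at position(s) 7: ketgetiid
2. o -> e, u -> i / F C0 _: no change
surface: ketgetiid

cell TOR=ki, RANK=pa:
underlying: ketget-u-nr
1. o -> e, u -> i / F C0 _: fires at position(s) 7: ketgetinr
2. o -> e, u -> i / F C0 _: no change
surface: ketgetinr


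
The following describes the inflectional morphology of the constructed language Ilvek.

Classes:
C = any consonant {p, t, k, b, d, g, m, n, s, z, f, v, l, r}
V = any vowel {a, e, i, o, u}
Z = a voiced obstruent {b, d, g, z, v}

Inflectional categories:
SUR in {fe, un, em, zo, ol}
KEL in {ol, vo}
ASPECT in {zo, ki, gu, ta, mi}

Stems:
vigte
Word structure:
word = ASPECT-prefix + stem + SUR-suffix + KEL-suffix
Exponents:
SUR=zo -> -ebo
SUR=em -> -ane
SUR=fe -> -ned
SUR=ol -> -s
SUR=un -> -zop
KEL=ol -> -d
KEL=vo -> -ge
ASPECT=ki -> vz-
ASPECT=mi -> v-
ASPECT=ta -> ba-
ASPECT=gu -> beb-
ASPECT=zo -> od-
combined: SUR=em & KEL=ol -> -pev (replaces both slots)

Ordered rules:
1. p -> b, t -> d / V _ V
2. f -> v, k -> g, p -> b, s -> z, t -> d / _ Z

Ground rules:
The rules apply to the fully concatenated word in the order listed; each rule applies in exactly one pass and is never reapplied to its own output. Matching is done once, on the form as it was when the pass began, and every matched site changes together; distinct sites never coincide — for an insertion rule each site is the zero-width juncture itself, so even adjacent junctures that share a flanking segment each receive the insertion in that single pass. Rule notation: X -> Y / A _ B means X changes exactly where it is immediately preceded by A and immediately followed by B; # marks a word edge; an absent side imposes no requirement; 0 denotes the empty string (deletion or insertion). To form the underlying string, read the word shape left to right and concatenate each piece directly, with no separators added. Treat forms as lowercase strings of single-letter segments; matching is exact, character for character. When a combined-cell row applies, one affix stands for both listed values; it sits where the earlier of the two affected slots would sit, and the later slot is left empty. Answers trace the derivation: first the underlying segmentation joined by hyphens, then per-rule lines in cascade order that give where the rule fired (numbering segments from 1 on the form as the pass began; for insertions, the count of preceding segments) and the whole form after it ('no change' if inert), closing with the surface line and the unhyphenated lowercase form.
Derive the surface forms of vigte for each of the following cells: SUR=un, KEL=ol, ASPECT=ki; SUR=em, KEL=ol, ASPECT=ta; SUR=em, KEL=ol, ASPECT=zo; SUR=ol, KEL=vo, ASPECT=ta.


cell SUR=un, KEL=ol, ASPECT=ki:
underlying: vz-vigte-zop-d
1. p -> b, t -> d / V _ V: no change
2. f -> v, k -> g, p -> b, s -> z, t -> d / _ Z: fires at position(s) 10: vzvigtezobd
surface: vzvigtezobd

cell SUR=em, KEL=ol, ASPECT=ta:
underlying: ba-vigte-pev
1. p -> b, t -> d / V _ V: fires at position(s) 8: bavigtebev
2. f -> v, k -> g, p -> b, s -> z, t -> d / _ Z: no change
surface: bavigtebev

cell SUR=em, KEL=ol, ASPECT=zo:
underlying: od-vigte-pev
1. p -> b, t -> d / V _ V: fires at position(s) 8: odvigtebev
2. f -> v, k -> g, p -> b, s -> z, t -> d / _ Z: no change
surface: odvigtebev

cell SUR=ol, KEL=vo, ASPECT=ta:
underlying: ba-vigte-s-ge
1. p -> b, t -> d / V _ V: no change
2. f -> v, k -> g, p -> b, s -> z, t -> d / _ Z: fires at position(s) 8: bavigtezge
surface: bavigtezge
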